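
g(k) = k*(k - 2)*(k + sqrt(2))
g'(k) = k*(k - 2) + k*(k + sqrt(2)) + (k - 2)*(k + sqrt(2))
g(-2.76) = -17.68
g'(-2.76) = 23.26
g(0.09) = -0.26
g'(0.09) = -2.91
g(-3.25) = -31.32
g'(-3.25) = 32.67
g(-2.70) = -16.32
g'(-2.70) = 22.20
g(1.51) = -2.16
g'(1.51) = 2.24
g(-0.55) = 1.21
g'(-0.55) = -1.28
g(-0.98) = 1.27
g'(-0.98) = 1.20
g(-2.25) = -7.99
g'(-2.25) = 15.00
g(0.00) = 0.00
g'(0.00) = -2.83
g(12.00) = 1609.71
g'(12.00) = 415.11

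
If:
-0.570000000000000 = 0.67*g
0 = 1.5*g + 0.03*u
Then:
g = -0.85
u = 42.54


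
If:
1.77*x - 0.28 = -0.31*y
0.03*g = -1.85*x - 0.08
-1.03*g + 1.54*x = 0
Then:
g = -0.06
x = -0.04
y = 1.14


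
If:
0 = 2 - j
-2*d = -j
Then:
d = 1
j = 2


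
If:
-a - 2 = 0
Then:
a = -2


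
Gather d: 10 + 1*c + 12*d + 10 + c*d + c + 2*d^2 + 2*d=2*c + 2*d^2 + d*(c + 14) + 20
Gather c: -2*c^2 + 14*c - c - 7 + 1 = -2*c^2 + 13*c - 6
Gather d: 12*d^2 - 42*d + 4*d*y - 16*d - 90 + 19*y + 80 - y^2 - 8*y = 12*d^2 + d*(4*y - 58) - y^2 + 11*y - 10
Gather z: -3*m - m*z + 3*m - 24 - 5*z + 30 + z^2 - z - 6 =z^2 + z*(-m - 6)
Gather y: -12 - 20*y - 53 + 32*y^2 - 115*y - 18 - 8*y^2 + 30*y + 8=24*y^2 - 105*y - 75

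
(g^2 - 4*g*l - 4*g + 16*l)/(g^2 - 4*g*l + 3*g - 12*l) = (g - 4)/(g + 3)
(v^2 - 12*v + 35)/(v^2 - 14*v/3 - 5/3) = 3*(v - 7)/(3*v + 1)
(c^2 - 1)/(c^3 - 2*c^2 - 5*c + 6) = (c + 1)/(c^2 - c - 6)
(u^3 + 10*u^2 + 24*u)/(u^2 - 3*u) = (u^2 + 10*u + 24)/(u - 3)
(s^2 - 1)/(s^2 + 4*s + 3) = (s - 1)/(s + 3)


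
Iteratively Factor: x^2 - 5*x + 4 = (x - 1)*(x - 4)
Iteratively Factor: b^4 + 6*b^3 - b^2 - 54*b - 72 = (b - 3)*(b^3 + 9*b^2 + 26*b + 24) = (b - 3)*(b + 2)*(b^2 + 7*b + 12) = (b - 3)*(b + 2)*(b + 3)*(b + 4)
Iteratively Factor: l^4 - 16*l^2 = (l - 4)*(l^3 + 4*l^2) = l*(l - 4)*(l^2 + 4*l) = l*(l - 4)*(l + 4)*(l)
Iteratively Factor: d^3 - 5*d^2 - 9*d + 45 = (d - 3)*(d^2 - 2*d - 15) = (d - 5)*(d - 3)*(d + 3)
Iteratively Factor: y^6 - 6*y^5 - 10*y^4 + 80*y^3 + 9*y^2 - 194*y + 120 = (y - 5)*(y^5 - y^4 - 15*y^3 + 5*y^2 + 34*y - 24) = (y - 5)*(y - 1)*(y^4 - 15*y^2 - 10*y + 24) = (y - 5)*(y - 4)*(y - 1)*(y^3 + 4*y^2 + y - 6) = (y - 5)*(y - 4)*(y - 1)^2*(y^2 + 5*y + 6) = (y - 5)*(y - 4)*(y - 1)^2*(y + 2)*(y + 3)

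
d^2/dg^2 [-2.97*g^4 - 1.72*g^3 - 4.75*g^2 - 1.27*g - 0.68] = -35.64*g^2 - 10.32*g - 9.5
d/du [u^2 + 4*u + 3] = 2*u + 4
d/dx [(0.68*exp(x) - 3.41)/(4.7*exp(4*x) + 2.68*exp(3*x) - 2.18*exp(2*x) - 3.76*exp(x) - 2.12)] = (-9.588*exp(4*x) + 60.4632*exp(3*x) + 28.8988*exp(2*x) - 14.8676*exp(x) - 14.2632)*exp(x)/(22.09*exp(8*x) + 25.192*exp(7*x) - 13.3096*exp(6*x) - 47.0288*exp(5*x) - 35.3292*exp(4*x) + 5.0304*exp(3*x) + 23.3808*exp(2*x) + 15.9424*exp(x) + 4.4944)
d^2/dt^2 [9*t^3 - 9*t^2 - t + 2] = 54*t - 18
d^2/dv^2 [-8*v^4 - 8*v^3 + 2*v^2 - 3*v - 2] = -96*v^2 - 48*v + 4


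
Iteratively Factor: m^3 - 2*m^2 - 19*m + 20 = (m - 5)*(m^2 + 3*m - 4) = (m - 5)*(m - 1)*(m + 4)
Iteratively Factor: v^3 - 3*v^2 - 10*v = (v)*(v^2 - 3*v - 10) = v*(v - 5)*(v + 2)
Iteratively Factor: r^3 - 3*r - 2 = (r - 2)*(r^2 + 2*r + 1) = (r - 2)*(r + 1)*(r + 1)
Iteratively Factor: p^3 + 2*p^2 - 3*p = (p - 1)*(p^2 + 3*p) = p*(p - 1)*(p + 3)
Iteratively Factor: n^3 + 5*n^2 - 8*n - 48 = (n - 3)*(n^2 + 8*n + 16) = (n - 3)*(n + 4)*(n + 4)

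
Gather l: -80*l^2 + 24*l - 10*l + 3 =-80*l^2 + 14*l + 3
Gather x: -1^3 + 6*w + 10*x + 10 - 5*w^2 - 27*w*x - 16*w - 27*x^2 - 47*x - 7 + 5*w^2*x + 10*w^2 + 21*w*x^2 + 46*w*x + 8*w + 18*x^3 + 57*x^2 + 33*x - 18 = 5*w^2 - 2*w + 18*x^3 + x^2*(21*w + 30) + x*(5*w^2 + 19*w - 4) - 16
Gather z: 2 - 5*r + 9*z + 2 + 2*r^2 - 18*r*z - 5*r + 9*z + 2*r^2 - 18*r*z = 4*r^2 - 10*r + z*(18 - 36*r) + 4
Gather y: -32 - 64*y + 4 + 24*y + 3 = -40*y - 25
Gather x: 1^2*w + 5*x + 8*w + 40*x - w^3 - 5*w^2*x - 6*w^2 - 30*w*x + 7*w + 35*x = -w^3 - 6*w^2 + 16*w + x*(-5*w^2 - 30*w + 80)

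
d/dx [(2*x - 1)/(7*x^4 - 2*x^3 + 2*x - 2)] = 2*(7*x^4 - 2*x^3 + 2*x - (2*x - 1)*(14*x^3 - 3*x^2 + 1) - 2)/(7*x^4 - 2*x^3 + 2*x - 2)^2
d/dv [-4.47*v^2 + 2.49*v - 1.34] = 2.49 - 8.94*v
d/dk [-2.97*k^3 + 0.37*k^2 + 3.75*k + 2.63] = -8.91*k^2 + 0.74*k + 3.75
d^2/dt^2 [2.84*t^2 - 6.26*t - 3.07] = 5.68000000000000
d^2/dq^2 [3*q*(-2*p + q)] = 6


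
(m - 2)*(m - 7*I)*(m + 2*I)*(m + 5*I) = m^4 - 2*m^3 + 39*m^2 - 78*m + 70*I*m - 140*I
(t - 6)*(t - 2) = t^2 - 8*t + 12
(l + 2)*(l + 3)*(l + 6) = l^3 + 11*l^2 + 36*l + 36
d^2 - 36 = (d - 6)*(d + 6)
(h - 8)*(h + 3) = h^2 - 5*h - 24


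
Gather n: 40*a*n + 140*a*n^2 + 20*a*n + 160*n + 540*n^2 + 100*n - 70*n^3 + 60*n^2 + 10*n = -70*n^3 + n^2*(140*a + 600) + n*(60*a + 270)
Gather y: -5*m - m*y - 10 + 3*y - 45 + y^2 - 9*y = -5*m + y^2 + y*(-m - 6) - 55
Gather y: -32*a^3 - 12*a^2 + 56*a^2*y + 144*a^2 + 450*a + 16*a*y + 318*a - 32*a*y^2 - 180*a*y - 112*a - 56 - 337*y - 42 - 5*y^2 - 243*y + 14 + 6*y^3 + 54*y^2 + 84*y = -32*a^3 + 132*a^2 + 656*a + 6*y^3 + y^2*(49 - 32*a) + y*(56*a^2 - 164*a - 496) - 84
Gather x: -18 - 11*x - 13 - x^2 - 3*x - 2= -x^2 - 14*x - 33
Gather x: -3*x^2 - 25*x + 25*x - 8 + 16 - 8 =-3*x^2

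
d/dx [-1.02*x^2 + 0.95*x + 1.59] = 0.95 - 2.04*x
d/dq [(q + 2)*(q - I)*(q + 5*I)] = 3*q^2 + q*(4 + 8*I) + 5 + 8*I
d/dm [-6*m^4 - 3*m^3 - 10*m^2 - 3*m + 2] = -24*m^3 - 9*m^2 - 20*m - 3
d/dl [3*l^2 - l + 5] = 6*l - 1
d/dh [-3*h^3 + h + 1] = 1 - 9*h^2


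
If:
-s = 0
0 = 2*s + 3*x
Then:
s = 0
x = 0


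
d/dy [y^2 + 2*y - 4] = 2*y + 2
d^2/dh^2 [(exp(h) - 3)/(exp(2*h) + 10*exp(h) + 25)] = (exp(2*h) - 32*exp(h) + 55)*exp(h)/(exp(4*h) + 20*exp(3*h) + 150*exp(2*h) + 500*exp(h) + 625)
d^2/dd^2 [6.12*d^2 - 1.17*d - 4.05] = 12.2400000000000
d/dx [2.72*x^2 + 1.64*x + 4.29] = 5.44*x + 1.64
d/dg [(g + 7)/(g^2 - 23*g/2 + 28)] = 2*(-2*g^2 - 28*g + 217)/(4*g^4 - 92*g^3 + 753*g^2 - 2576*g + 3136)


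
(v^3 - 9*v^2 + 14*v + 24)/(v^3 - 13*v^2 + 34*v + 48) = (v - 4)/(v - 8)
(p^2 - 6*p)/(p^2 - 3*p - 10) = p*(6 - p)/(-p^2 + 3*p + 10)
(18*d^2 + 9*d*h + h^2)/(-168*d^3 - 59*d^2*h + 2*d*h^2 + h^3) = (-6*d - h)/(56*d^2 + d*h - h^2)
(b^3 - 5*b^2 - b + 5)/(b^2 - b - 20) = (b^2 - 1)/(b + 4)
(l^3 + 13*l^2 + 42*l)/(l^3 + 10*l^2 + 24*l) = (l + 7)/(l + 4)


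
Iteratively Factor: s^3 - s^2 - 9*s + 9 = (s - 3)*(s^2 + 2*s - 3) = (s - 3)*(s - 1)*(s + 3)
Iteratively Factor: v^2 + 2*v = (v)*(v + 2)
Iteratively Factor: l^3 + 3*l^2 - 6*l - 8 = (l + 1)*(l^2 + 2*l - 8) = (l - 2)*(l + 1)*(l + 4)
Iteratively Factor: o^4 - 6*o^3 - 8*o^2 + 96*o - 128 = (o + 4)*(o^3 - 10*o^2 + 32*o - 32) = (o - 4)*(o + 4)*(o^2 - 6*o + 8) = (o - 4)*(o - 2)*(o + 4)*(o - 4)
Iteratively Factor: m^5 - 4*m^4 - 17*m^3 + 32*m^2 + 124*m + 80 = (m + 2)*(m^4 - 6*m^3 - 5*m^2 + 42*m + 40) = (m - 4)*(m + 2)*(m^3 - 2*m^2 - 13*m - 10) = (m - 4)*(m + 1)*(m + 2)*(m^2 - 3*m - 10) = (m - 4)*(m + 1)*(m + 2)^2*(m - 5)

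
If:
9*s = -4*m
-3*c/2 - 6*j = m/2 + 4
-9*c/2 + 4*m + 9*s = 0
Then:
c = 0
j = 3*s/16 - 2/3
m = -9*s/4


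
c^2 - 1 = (c - 1)*(c + 1)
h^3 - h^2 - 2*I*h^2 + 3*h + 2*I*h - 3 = (h - 1)*(h - 3*I)*(h + I)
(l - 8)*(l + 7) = l^2 - l - 56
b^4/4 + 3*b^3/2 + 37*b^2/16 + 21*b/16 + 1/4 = (b/4 + 1)*(b + 1/2)^2*(b + 1)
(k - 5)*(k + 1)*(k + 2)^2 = k^4 - 17*k^2 - 36*k - 20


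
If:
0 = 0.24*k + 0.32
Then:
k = -1.33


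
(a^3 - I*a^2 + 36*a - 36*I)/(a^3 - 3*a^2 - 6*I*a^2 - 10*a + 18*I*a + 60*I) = (a^2 + 5*I*a + 6)/(a^2 - 3*a - 10)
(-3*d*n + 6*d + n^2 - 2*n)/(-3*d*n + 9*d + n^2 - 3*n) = (n - 2)/(n - 3)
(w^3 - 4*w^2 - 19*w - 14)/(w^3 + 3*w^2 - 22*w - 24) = (w^2 - 5*w - 14)/(w^2 + 2*w - 24)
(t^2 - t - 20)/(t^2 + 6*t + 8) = (t - 5)/(t + 2)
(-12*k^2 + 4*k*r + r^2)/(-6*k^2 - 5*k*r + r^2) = (12*k^2 - 4*k*r - r^2)/(6*k^2 + 5*k*r - r^2)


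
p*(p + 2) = p^2 + 2*p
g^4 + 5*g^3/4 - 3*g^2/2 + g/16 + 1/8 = (g - 1/2)^2*(g + 1/4)*(g + 2)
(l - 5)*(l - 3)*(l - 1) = l^3 - 9*l^2 + 23*l - 15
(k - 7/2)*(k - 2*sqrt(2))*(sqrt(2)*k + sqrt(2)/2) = sqrt(2)*k^3 - 3*sqrt(2)*k^2 - 4*k^2 - 7*sqrt(2)*k/4 + 12*k + 7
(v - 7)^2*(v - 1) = v^3 - 15*v^2 + 63*v - 49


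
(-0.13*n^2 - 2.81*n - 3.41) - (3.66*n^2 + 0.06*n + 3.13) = -3.79*n^2 - 2.87*n - 6.54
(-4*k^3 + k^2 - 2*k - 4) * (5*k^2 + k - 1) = -20*k^5 + k^4 - 5*k^3 - 23*k^2 - 2*k + 4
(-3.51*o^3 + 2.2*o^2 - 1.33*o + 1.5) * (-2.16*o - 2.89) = 7.5816*o^4 + 5.3919*o^3 - 3.4852*o^2 + 0.6037*o - 4.335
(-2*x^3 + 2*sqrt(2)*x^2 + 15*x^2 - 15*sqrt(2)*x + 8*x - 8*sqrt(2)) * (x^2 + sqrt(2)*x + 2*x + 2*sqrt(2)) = -2*x^5 + 11*x^4 + 42*x^3 - 6*x^2 - 76*x - 32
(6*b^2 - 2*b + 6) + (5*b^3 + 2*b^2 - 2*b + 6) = 5*b^3 + 8*b^2 - 4*b + 12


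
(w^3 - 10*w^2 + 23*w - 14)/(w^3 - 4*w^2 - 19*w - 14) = (w^2 - 3*w + 2)/(w^2 + 3*w + 2)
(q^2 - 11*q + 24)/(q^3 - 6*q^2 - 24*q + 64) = (q - 3)/(q^2 + 2*q - 8)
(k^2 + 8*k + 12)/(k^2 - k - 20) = (k^2 + 8*k + 12)/(k^2 - k - 20)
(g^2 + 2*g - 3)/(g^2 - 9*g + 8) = (g + 3)/(g - 8)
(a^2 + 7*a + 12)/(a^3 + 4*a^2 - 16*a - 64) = (a + 3)/(a^2 - 16)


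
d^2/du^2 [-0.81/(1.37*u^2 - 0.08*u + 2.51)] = (3.040578*u^2 - 0.177552*u - 0.81*(2.74*u - 0.08)*(5.48*u - 0.16) + 5.570694)/(1.37*u^2 - 0.08*u + 2.51)^3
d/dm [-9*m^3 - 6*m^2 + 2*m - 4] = -27*m^2 - 12*m + 2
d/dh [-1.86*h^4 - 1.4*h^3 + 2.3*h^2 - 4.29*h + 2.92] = -7.44*h^3 - 4.2*h^2 + 4.6*h - 4.29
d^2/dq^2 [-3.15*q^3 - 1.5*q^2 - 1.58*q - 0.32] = -18.9*q - 3.0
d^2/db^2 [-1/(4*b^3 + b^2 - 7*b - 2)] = 2*((12*b + 1)*(4*b^3 + b^2 - 7*b - 2) - (12*b^2 + 2*b - 7)^2)/(4*b^3 + b^2 - 7*b - 2)^3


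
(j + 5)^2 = j^2 + 10*j + 25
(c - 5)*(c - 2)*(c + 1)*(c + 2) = c^4 - 4*c^3 - 9*c^2 + 16*c + 20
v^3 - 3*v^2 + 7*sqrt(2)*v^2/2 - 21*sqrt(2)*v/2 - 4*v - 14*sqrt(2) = (v - 4)*(v + 1)*(v + 7*sqrt(2)/2)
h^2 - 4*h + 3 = (h - 3)*(h - 1)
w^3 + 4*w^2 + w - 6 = (w - 1)*(w + 2)*(w + 3)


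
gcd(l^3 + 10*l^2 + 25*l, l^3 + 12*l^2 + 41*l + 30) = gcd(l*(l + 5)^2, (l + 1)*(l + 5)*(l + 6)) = l + 5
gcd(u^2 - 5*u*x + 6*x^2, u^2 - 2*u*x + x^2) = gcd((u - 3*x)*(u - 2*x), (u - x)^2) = 1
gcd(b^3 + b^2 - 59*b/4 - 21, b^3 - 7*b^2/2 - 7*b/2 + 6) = b^2 - 5*b/2 - 6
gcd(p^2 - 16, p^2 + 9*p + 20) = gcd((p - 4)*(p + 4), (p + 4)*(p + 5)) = p + 4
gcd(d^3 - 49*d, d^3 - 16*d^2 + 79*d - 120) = 1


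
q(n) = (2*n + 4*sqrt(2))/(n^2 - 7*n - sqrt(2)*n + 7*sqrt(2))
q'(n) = (2*n + 4*sqrt(2))*(-2*n + sqrt(2) + 7)/(n^2 - 7*n - sqrt(2)*n + 7*sqrt(2))^2 + 2/(n^2 - 7*n - sqrt(2)*n + 7*sqrt(2)) = 2*(n^2 - 7*n - sqrt(2)*n + (n + 2*sqrt(2))*(-2*n + sqrt(2) + 7) + 7*sqrt(2))/(n^2 - 7*n - sqrt(2)*n + 7*sqrt(2))^2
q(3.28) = -1.76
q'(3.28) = 0.18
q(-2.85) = 0.00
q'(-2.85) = 0.05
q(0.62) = 1.36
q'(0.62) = 2.32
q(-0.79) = 0.24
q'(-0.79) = 0.25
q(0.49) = 1.10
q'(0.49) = 1.70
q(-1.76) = 0.08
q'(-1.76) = 0.10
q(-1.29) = 0.14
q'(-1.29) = 0.16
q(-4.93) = -0.06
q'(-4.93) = 0.01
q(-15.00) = -0.07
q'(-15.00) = 0.00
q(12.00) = 0.56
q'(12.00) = -0.13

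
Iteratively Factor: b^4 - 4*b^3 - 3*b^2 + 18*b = (b + 2)*(b^3 - 6*b^2 + 9*b) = (b - 3)*(b + 2)*(b^2 - 3*b) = b*(b - 3)*(b + 2)*(b - 3)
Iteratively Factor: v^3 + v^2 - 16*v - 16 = (v + 1)*(v^2 - 16) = (v - 4)*(v + 1)*(v + 4)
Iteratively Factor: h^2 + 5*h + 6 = (h + 2)*(h + 3)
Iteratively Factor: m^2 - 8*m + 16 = (m - 4)*(m - 4)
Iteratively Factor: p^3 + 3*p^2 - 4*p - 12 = (p - 2)*(p^2 + 5*p + 6) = (p - 2)*(p + 2)*(p + 3)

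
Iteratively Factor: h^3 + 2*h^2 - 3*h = (h + 3)*(h^2 - h) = (h - 1)*(h + 3)*(h)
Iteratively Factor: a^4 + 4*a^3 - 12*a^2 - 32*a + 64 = (a - 2)*(a^3 + 6*a^2 - 32) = (a - 2)^2*(a^2 + 8*a + 16) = (a - 2)^2*(a + 4)*(a + 4)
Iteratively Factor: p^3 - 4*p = (p)*(p^2 - 4) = p*(p + 2)*(p - 2)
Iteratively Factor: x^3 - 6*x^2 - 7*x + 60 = (x - 4)*(x^2 - 2*x - 15) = (x - 4)*(x + 3)*(x - 5)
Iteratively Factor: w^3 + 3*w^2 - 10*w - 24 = (w + 2)*(w^2 + w - 12) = (w + 2)*(w + 4)*(w - 3)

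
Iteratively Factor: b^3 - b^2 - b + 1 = (b + 1)*(b^2 - 2*b + 1) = (b - 1)*(b + 1)*(b - 1)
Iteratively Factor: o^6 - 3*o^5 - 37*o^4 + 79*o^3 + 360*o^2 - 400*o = (o - 1)*(o^5 - 2*o^4 - 39*o^3 + 40*o^2 + 400*o) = o*(o - 1)*(o^4 - 2*o^3 - 39*o^2 + 40*o + 400) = o*(o - 5)*(o - 1)*(o^3 + 3*o^2 - 24*o - 80) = o*(o - 5)*(o - 1)*(o + 4)*(o^2 - o - 20) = o*(o - 5)^2*(o - 1)*(o + 4)*(o + 4)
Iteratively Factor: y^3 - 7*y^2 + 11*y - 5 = (y - 1)*(y^2 - 6*y + 5) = (y - 1)^2*(y - 5)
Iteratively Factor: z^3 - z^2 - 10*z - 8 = (z - 4)*(z^2 + 3*z + 2) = (z - 4)*(z + 2)*(z + 1)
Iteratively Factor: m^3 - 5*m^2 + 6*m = (m - 3)*(m^2 - 2*m) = (m - 3)*(m - 2)*(m)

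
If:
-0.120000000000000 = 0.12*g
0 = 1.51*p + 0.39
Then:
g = -1.00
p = -0.26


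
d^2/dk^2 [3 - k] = 0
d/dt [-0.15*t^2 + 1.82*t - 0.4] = 1.82 - 0.3*t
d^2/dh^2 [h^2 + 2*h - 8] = 2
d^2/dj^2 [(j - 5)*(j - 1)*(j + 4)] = 6*j - 4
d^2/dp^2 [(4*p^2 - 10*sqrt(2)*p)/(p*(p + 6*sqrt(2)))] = -68*sqrt(2)/(p^3 + 18*sqrt(2)*p^2 + 216*p + 432*sqrt(2))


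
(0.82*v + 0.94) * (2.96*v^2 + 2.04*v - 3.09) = 2.4272*v^3 + 4.4552*v^2 - 0.6162*v - 2.9046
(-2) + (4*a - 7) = 4*a - 9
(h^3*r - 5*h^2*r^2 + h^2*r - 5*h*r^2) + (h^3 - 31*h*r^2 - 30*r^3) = h^3*r + h^3 - 5*h^2*r^2 + h^2*r - 36*h*r^2 - 30*r^3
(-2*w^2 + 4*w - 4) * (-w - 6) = 2*w^3 + 8*w^2 - 20*w + 24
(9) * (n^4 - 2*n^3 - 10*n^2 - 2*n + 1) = 9*n^4 - 18*n^3 - 90*n^2 - 18*n + 9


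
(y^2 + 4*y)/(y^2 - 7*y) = (y + 4)/(y - 7)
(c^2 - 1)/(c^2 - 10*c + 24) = (c^2 - 1)/(c^2 - 10*c + 24)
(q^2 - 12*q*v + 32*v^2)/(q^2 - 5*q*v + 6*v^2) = (q^2 - 12*q*v + 32*v^2)/(q^2 - 5*q*v + 6*v^2)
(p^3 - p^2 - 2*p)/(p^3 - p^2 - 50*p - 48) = p*(p - 2)/(p^2 - 2*p - 48)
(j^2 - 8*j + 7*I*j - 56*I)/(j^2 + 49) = (j - 8)/(j - 7*I)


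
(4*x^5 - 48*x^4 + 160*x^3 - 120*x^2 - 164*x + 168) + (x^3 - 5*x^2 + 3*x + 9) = 4*x^5 - 48*x^4 + 161*x^3 - 125*x^2 - 161*x + 177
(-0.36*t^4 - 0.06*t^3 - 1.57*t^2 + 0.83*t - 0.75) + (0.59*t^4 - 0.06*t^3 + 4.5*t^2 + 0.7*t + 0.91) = 0.23*t^4 - 0.12*t^3 + 2.93*t^2 + 1.53*t + 0.16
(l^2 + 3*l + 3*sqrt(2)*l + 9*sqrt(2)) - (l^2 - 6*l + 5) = 3*sqrt(2)*l + 9*l - 5 + 9*sqrt(2)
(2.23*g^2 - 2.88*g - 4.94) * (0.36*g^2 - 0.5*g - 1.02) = 0.8028*g^4 - 2.1518*g^3 - 2.613*g^2 + 5.4076*g + 5.0388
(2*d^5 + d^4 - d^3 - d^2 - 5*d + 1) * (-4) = -8*d^5 - 4*d^4 + 4*d^3 + 4*d^2 + 20*d - 4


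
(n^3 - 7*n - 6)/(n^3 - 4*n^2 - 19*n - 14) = (n - 3)/(n - 7)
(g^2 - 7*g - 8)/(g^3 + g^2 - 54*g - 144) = (g + 1)/(g^2 + 9*g + 18)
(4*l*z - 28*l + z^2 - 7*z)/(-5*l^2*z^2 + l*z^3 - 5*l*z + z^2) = (-4*l*z + 28*l - z^2 + 7*z)/(z*(5*l^2*z - l*z^2 + 5*l - z))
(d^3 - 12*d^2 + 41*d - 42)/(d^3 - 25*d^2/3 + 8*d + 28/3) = 3*(d - 3)/(3*d + 2)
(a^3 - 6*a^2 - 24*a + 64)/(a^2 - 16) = (a^2 - 10*a + 16)/(a - 4)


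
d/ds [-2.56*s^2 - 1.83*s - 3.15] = -5.12*s - 1.83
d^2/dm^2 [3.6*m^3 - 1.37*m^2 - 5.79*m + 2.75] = 21.6*m - 2.74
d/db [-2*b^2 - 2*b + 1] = -4*b - 2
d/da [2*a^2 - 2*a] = 4*a - 2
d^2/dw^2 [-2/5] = 0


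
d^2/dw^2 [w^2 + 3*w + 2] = 2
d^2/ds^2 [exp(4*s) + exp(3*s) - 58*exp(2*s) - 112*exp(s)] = (16*exp(3*s) + 9*exp(2*s) - 232*exp(s) - 112)*exp(s)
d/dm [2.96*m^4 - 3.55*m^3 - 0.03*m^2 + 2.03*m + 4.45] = 11.84*m^3 - 10.65*m^2 - 0.06*m + 2.03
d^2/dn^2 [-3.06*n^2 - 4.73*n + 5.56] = -6.12000000000000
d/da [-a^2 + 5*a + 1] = 5 - 2*a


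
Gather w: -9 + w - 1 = w - 10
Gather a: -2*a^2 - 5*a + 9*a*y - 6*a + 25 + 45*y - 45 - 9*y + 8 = -2*a^2 + a*(9*y - 11) + 36*y - 12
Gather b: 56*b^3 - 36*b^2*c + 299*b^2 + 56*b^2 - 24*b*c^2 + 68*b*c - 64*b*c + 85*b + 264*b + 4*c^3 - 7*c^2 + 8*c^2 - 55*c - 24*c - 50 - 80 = 56*b^3 + b^2*(355 - 36*c) + b*(-24*c^2 + 4*c + 349) + 4*c^3 + c^2 - 79*c - 130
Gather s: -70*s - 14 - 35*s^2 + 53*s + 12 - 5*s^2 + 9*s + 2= -40*s^2 - 8*s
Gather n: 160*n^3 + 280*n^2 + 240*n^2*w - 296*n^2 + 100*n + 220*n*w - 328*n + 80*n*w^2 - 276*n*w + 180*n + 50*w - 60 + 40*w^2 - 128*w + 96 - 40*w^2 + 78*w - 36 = 160*n^3 + n^2*(240*w - 16) + n*(80*w^2 - 56*w - 48)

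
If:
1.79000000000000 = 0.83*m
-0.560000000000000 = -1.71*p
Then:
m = 2.16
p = 0.33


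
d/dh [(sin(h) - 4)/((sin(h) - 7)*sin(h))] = (-cos(h) + 8/tan(h) - 28*cos(h)/sin(h)^2)/(sin(h) - 7)^2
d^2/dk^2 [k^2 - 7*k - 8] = 2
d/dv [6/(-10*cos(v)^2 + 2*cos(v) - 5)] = 12*(1 - 10*cos(v))*sin(v)/(10*cos(v)^2 - 2*cos(v) + 5)^2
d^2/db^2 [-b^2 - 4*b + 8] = -2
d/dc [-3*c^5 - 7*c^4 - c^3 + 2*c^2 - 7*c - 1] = -15*c^4 - 28*c^3 - 3*c^2 + 4*c - 7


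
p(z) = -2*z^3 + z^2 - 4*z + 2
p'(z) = -6*z^2 + 2*z - 4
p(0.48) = 0.09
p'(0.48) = -4.42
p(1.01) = -3.08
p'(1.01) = -8.10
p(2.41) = -29.83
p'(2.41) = -34.03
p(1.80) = -13.62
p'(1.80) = -19.84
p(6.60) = -555.83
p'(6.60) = -252.16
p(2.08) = -19.99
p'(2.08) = -25.80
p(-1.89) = 26.63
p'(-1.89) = -29.21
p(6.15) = -449.99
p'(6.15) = -218.64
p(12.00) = -3358.00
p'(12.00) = -844.00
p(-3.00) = 77.00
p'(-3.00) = -64.00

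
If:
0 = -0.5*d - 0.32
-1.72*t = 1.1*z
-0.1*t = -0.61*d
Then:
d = -0.64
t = -3.90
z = 6.10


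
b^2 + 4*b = b*(b + 4)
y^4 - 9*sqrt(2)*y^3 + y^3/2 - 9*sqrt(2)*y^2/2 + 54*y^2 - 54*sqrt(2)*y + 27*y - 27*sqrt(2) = (y + 1/2)*(y - 3*sqrt(2))^3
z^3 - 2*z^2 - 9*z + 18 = (z - 3)*(z - 2)*(z + 3)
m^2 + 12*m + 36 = (m + 6)^2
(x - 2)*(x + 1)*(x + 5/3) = x^3 + 2*x^2/3 - 11*x/3 - 10/3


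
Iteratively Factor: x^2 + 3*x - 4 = (x + 4)*(x - 1)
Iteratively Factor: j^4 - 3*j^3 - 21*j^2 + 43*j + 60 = (j + 1)*(j^3 - 4*j^2 - 17*j + 60) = (j - 5)*(j + 1)*(j^2 + j - 12) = (j - 5)*(j + 1)*(j + 4)*(j - 3)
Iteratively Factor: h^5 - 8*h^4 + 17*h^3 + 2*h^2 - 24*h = (h - 3)*(h^4 - 5*h^3 + 2*h^2 + 8*h) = (h - 3)*(h + 1)*(h^3 - 6*h^2 + 8*h) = h*(h - 3)*(h + 1)*(h^2 - 6*h + 8) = h*(h - 3)*(h - 2)*(h + 1)*(h - 4)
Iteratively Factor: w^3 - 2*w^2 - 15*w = (w)*(w^2 - 2*w - 15) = w*(w + 3)*(w - 5)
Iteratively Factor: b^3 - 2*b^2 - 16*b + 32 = (b + 4)*(b^2 - 6*b + 8) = (b - 2)*(b + 4)*(b - 4)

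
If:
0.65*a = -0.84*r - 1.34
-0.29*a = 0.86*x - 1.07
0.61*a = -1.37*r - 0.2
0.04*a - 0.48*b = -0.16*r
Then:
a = -4.41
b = 0.24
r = 1.82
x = 2.73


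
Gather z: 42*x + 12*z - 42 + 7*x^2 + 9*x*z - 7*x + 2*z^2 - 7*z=7*x^2 + 35*x + 2*z^2 + z*(9*x + 5) - 42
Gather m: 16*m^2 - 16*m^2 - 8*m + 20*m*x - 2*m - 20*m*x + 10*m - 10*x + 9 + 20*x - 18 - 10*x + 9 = 0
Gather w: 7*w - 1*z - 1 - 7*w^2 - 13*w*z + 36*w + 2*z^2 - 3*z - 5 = -7*w^2 + w*(43 - 13*z) + 2*z^2 - 4*z - 6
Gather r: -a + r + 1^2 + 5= -a + r + 6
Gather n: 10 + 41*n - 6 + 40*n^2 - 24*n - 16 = 40*n^2 + 17*n - 12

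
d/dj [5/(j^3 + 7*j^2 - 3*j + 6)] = 5*(-3*j^2 - 14*j + 3)/(j^3 + 7*j^2 - 3*j + 6)^2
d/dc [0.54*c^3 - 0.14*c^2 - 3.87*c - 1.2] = 1.62*c^2 - 0.28*c - 3.87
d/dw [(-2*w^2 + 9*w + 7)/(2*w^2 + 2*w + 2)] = (-11*w^2 - 18*w + 2)/(2*(w^4 + 2*w^3 + 3*w^2 + 2*w + 1))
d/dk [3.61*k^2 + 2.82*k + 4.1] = 7.22*k + 2.82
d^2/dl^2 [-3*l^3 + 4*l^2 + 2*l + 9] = 8 - 18*l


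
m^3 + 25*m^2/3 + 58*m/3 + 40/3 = (m + 4/3)*(m + 2)*(m + 5)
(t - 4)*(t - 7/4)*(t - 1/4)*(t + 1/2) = t^4 - 11*t^3/2 + 87*t^2/16 + 79*t/32 - 7/8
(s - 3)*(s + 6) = s^2 + 3*s - 18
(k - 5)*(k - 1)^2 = k^3 - 7*k^2 + 11*k - 5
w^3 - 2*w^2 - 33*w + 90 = (w - 5)*(w - 3)*(w + 6)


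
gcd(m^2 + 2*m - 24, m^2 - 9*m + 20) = m - 4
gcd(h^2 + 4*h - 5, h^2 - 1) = h - 1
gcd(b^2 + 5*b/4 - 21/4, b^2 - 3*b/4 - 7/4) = b - 7/4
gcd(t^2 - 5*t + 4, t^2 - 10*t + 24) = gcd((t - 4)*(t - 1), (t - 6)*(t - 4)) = t - 4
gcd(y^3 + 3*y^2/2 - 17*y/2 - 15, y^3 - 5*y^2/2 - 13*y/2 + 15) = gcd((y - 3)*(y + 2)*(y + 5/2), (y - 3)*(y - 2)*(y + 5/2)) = y^2 - y/2 - 15/2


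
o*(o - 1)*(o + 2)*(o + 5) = o^4 + 6*o^3 + 3*o^2 - 10*o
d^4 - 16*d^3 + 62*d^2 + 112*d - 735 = (d - 7)^2*(d - 5)*(d + 3)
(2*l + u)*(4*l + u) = 8*l^2 + 6*l*u + u^2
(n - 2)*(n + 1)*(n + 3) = n^3 + 2*n^2 - 5*n - 6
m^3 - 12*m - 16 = (m - 4)*(m + 2)^2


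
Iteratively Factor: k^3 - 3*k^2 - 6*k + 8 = (k - 4)*(k^2 + k - 2) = (k - 4)*(k + 2)*(k - 1)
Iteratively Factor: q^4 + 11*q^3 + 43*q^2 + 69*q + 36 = (q + 3)*(q^3 + 8*q^2 + 19*q + 12) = (q + 3)*(q + 4)*(q^2 + 4*q + 3) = (q + 3)^2*(q + 4)*(q + 1)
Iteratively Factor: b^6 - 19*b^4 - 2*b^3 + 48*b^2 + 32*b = (b + 1)*(b^5 - b^4 - 18*b^3 + 16*b^2 + 32*b) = b*(b + 1)*(b^4 - b^3 - 18*b^2 + 16*b + 32) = b*(b + 1)*(b + 4)*(b^3 - 5*b^2 + 2*b + 8) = b*(b + 1)^2*(b + 4)*(b^2 - 6*b + 8) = b*(b - 2)*(b + 1)^2*(b + 4)*(b - 4)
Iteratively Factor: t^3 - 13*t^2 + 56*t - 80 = (t - 5)*(t^2 - 8*t + 16) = (t - 5)*(t - 4)*(t - 4)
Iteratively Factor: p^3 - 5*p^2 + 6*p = (p - 2)*(p^2 - 3*p) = (p - 3)*(p - 2)*(p)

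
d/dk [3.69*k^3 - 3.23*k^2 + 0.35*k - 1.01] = 11.07*k^2 - 6.46*k + 0.35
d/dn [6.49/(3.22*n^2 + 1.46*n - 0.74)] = (-41.7956*n - 9.4754)/(3.22*n^2 + 1.46*n - 0.74)^2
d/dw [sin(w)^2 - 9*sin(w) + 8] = (2*sin(w) - 9)*cos(w)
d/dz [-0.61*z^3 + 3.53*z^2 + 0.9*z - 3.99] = -1.83*z^2 + 7.06*z + 0.9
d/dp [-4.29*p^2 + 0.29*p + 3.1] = 0.29 - 8.58*p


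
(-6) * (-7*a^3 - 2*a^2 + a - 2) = 42*a^3 + 12*a^2 - 6*a + 12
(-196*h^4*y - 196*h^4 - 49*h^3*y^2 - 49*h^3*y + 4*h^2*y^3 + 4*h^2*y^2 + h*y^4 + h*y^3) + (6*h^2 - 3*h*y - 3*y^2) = -196*h^4*y - 196*h^4 - 49*h^3*y^2 - 49*h^3*y + 4*h^2*y^3 + 4*h^2*y^2 + 6*h^2 + h*y^4 + h*y^3 - 3*h*y - 3*y^2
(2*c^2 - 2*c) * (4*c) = 8*c^3 - 8*c^2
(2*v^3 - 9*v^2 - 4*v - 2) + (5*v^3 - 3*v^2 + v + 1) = 7*v^3 - 12*v^2 - 3*v - 1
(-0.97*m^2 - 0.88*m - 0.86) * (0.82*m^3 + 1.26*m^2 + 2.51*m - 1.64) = -0.7954*m^5 - 1.9438*m^4 - 4.2487*m^3 - 1.7016*m^2 - 0.7154*m + 1.4104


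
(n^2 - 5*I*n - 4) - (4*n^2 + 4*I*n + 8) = -3*n^2 - 9*I*n - 12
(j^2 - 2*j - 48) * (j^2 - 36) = j^4 - 2*j^3 - 84*j^2 + 72*j + 1728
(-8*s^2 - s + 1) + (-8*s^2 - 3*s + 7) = -16*s^2 - 4*s + 8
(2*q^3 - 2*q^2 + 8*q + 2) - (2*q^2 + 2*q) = 2*q^3 - 4*q^2 + 6*q + 2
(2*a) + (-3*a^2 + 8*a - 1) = -3*a^2 + 10*a - 1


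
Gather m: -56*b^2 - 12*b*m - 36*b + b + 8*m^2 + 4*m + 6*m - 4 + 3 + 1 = -56*b^2 - 35*b + 8*m^2 + m*(10 - 12*b)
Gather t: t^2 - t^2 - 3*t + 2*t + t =0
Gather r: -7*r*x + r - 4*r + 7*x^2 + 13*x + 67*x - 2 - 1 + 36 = r*(-7*x - 3) + 7*x^2 + 80*x + 33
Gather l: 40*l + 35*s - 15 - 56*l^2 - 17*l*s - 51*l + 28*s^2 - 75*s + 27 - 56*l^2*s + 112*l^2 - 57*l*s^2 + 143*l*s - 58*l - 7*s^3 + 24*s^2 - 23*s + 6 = l^2*(56 - 56*s) + l*(-57*s^2 + 126*s - 69) - 7*s^3 + 52*s^2 - 63*s + 18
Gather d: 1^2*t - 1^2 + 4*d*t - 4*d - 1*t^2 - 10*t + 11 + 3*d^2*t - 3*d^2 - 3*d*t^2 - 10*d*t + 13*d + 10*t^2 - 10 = d^2*(3*t - 3) + d*(-3*t^2 - 6*t + 9) + 9*t^2 - 9*t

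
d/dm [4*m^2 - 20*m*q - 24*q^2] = 8*m - 20*q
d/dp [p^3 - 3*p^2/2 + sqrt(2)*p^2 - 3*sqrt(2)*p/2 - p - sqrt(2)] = 3*p^2 - 3*p + 2*sqrt(2)*p - 3*sqrt(2)/2 - 1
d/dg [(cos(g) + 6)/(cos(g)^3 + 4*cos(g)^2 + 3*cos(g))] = 2*(cos(g)^3 + 11*cos(g)^2 + 24*cos(g) + 9)*sin(g)/((cos(g) + 1)^2*(cos(g) + 3)^2*cos(g)^2)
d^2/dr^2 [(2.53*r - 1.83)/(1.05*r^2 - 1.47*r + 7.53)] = ((11.2812 - 15.939*r)*(1.05*r^2 - 1.47*r + 7.53) + (2.1*r - 1.47)*(2.53*r - 1.83)*(4.2*r - 2.94))/(1.05*r^2 - 1.47*r + 7.53)^3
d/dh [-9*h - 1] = -9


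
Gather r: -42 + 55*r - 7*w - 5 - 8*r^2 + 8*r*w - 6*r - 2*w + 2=-8*r^2 + r*(8*w + 49) - 9*w - 45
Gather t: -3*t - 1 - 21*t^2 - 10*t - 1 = -21*t^2 - 13*t - 2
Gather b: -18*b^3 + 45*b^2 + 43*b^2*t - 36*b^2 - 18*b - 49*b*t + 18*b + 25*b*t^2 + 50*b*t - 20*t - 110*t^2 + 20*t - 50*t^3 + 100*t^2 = -18*b^3 + b^2*(43*t + 9) + b*(25*t^2 + t) - 50*t^3 - 10*t^2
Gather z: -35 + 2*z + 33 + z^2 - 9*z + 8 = z^2 - 7*z + 6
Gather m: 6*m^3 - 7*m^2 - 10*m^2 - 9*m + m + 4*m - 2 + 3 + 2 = 6*m^3 - 17*m^2 - 4*m + 3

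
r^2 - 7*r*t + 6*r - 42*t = (r + 6)*(r - 7*t)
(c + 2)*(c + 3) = c^2 + 5*c + 6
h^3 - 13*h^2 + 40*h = h*(h - 8)*(h - 5)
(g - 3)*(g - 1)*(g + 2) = g^3 - 2*g^2 - 5*g + 6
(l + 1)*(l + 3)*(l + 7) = l^3 + 11*l^2 + 31*l + 21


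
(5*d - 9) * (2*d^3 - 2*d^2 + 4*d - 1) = 10*d^4 - 28*d^3 + 38*d^2 - 41*d + 9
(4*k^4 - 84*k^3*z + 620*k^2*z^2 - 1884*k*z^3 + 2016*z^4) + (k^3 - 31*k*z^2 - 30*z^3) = 4*k^4 - 84*k^3*z + k^3 + 620*k^2*z^2 - 1884*k*z^3 - 31*k*z^2 + 2016*z^4 - 30*z^3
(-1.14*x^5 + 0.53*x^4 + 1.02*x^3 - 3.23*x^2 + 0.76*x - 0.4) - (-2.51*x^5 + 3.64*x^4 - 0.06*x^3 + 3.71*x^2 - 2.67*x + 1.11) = 1.37*x^5 - 3.11*x^4 + 1.08*x^3 - 6.94*x^2 + 3.43*x - 1.51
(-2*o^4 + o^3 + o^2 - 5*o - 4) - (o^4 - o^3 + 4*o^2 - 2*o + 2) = -3*o^4 + 2*o^3 - 3*o^2 - 3*o - 6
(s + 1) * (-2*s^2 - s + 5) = -2*s^3 - 3*s^2 + 4*s + 5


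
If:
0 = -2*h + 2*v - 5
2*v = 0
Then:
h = -5/2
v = 0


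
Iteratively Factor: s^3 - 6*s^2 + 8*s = (s - 4)*(s^2 - 2*s) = (s - 4)*(s - 2)*(s)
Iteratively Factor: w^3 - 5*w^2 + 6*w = (w - 2)*(w^2 - 3*w) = w*(w - 2)*(w - 3)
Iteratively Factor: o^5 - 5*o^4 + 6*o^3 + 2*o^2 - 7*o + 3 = (o - 1)*(o^4 - 4*o^3 + 2*o^2 + 4*o - 3) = (o - 1)^2*(o^3 - 3*o^2 - o + 3) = (o - 1)^3*(o^2 - 2*o - 3) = (o - 1)^3*(o + 1)*(o - 3)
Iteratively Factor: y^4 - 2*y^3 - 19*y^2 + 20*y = (y - 5)*(y^3 + 3*y^2 - 4*y) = (y - 5)*(y + 4)*(y^2 - y) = y*(y - 5)*(y + 4)*(y - 1)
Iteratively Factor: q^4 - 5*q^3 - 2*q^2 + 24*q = (q + 2)*(q^3 - 7*q^2 + 12*q) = (q - 3)*(q + 2)*(q^2 - 4*q) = q*(q - 3)*(q + 2)*(q - 4)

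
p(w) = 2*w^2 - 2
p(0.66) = -1.13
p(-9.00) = 160.00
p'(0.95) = 3.80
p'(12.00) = 48.00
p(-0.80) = -0.72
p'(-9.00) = -36.00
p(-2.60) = 11.52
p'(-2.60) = -10.40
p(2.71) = 12.69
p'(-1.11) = -4.44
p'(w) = 4*w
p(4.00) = 30.00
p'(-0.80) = -3.20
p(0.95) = -0.20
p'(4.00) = 16.00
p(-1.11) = 0.46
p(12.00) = 286.00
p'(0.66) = 2.64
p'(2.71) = 10.84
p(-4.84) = 44.85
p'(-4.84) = -19.36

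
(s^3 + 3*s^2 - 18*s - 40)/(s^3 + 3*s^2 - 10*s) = (s^2 - 2*s - 8)/(s*(s - 2))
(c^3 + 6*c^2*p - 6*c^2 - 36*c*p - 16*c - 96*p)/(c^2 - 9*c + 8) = (c^2 + 6*c*p + 2*c + 12*p)/(c - 1)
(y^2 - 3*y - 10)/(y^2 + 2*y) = (y - 5)/y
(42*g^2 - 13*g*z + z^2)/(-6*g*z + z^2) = (-7*g + z)/z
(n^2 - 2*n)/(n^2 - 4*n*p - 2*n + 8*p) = n/(n - 4*p)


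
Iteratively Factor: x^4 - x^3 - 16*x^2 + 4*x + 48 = (x + 3)*(x^3 - 4*x^2 - 4*x + 16) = (x - 2)*(x + 3)*(x^2 - 2*x - 8) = (x - 4)*(x - 2)*(x + 3)*(x + 2)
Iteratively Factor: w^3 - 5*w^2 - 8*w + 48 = (w + 3)*(w^2 - 8*w + 16) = (w - 4)*(w + 3)*(w - 4)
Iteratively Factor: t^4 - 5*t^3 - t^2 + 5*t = (t - 5)*(t^3 - t) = (t - 5)*(t - 1)*(t^2 + t) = (t - 5)*(t - 1)*(t + 1)*(t)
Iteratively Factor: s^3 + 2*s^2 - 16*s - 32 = (s + 4)*(s^2 - 2*s - 8) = (s + 2)*(s + 4)*(s - 4)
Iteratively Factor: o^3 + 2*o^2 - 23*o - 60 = (o - 5)*(o^2 + 7*o + 12) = (o - 5)*(o + 4)*(o + 3)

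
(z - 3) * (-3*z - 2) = -3*z^2 + 7*z + 6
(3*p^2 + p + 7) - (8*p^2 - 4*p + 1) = -5*p^2 + 5*p + 6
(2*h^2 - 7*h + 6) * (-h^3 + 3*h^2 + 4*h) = -2*h^5 + 13*h^4 - 19*h^3 - 10*h^2 + 24*h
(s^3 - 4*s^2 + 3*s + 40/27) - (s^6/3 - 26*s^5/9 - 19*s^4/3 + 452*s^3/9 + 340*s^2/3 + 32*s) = -s^6/3 + 26*s^5/9 + 19*s^4/3 - 443*s^3/9 - 352*s^2/3 - 29*s + 40/27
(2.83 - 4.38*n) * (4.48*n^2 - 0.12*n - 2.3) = -19.6224*n^3 + 13.204*n^2 + 9.7344*n - 6.509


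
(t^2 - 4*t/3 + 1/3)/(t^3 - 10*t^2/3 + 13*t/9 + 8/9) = 3*(3*t - 1)/(9*t^2 - 21*t - 8)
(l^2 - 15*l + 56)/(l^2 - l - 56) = (l - 7)/(l + 7)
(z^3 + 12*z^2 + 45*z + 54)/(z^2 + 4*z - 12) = (z^2 + 6*z + 9)/(z - 2)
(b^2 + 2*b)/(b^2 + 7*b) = (b + 2)/(b + 7)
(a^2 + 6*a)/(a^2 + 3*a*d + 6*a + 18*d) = a/(a + 3*d)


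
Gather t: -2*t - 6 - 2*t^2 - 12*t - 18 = -2*t^2 - 14*t - 24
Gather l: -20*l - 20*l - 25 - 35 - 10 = -40*l - 70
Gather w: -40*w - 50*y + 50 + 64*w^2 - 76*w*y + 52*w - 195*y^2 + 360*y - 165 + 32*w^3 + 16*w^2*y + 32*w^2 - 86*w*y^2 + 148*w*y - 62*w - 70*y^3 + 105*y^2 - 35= 32*w^3 + w^2*(16*y + 96) + w*(-86*y^2 + 72*y - 50) - 70*y^3 - 90*y^2 + 310*y - 150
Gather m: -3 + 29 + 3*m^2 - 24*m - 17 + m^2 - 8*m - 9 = 4*m^2 - 32*m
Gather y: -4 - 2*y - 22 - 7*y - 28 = -9*y - 54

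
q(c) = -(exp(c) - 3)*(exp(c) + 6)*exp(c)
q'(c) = -(exp(c) - 3)*(exp(c) + 6)*exp(c) - (exp(c) - 3)*exp(2*c) - (exp(c) + 6)*exp(2*c)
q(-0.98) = 6.28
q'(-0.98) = 5.75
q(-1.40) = 4.24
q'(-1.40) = 4.03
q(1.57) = -93.84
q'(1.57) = -385.26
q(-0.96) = 6.40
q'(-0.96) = 5.84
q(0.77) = 14.81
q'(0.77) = -19.34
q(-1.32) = 4.58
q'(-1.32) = 4.32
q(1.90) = -312.62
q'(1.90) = -1044.46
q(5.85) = -42222109.68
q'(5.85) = -126317114.34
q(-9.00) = 0.00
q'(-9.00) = 0.00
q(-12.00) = 0.00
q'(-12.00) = 0.00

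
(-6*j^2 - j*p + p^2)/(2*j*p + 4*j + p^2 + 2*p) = (-3*j + p)/(p + 2)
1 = 1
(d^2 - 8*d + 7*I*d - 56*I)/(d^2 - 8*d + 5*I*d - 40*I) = (d + 7*I)/(d + 5*I)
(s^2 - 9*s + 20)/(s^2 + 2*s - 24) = (s - 5)/(s + 6)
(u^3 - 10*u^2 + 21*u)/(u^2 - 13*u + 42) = u*(u - 3)/(u - 6)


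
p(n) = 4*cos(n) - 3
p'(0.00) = 0.00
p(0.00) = 1.00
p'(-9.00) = 1.65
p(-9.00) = -6.64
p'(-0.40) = 1.56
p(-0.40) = 0.68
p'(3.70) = 2.12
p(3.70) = -6.39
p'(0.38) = -1.48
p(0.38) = 0.71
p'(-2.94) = 0.80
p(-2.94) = -6.92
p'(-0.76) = 2.76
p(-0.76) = -0.10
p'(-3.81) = -2.48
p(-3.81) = -6.14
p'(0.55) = -2.09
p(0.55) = 0.41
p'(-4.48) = -3.89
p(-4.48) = -3.92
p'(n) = -4*sin(n)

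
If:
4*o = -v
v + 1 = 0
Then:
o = 1/4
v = -1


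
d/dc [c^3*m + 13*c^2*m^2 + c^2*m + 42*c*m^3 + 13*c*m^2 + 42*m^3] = m*(3*c^2 + 26*c*m + 2*c + 42*m^2 + 13*m)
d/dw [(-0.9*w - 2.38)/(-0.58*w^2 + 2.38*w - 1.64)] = (-0.522*w^2 - 2.7608*w + 7.1404)/(0.3364*w^4 - 2.7608*w^3 + 7.5668*w^2 - 7.8064*w + 2.6896)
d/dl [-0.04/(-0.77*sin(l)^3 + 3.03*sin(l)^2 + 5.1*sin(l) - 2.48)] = (-0.0924*sin(l)^2 + 0.2424*sin(l) + 0.204)*cos(l)/(0.77*sin(l)^3 - 3.03*sin(l)^2 - 5.1*sin(l) + 2.48)^2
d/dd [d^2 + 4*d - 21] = 2*d + 4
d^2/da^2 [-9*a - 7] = 0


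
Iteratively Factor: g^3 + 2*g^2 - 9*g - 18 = (g + 2)*(g^2 - 9) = (g + 2)*(g + 3)*(g - 3)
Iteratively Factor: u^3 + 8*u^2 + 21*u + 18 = (u + 3)*(u^2 + 5*u + 6) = (u + 2)*(u + 3)*(u + 3)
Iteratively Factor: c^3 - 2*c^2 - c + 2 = (c + 1)*(c^2 - 3*c + 2) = (c - 1)*(c + 1)*(c - 2)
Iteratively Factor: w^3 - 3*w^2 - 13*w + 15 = (w - 5)*(w^2 + 2*w - 3) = (w - 5)*(w + 3)*(w - 1)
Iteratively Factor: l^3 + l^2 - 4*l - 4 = (l + 1)*(l^2 - 4) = (l - 2)*(l + 1)*(l + 2)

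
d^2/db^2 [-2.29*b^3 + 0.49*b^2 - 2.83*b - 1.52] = 0.98 - 13.74*b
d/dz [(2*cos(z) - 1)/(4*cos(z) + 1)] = -6*sin(z)/(4*cos(z) + 1)^2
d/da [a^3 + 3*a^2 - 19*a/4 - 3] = 3*a^2 + 6*a - 19/4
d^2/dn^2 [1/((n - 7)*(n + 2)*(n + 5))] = 6*(2*n^4 - 39*n^2 + 70*n + 507)/(n^9 - 117*n^7 - 210*n^6 + 4563*n^5 + 16380*n^4 - 44619*n^3 - 319410*n^2 - 573300*n - 343000)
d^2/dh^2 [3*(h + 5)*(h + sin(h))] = -3*(h + 5)*sin(h) + 6*cos(h) + 6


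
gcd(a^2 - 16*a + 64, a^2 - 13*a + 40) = a - 8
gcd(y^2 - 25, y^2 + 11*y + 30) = y + 5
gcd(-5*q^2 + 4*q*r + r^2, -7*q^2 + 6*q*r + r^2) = q - r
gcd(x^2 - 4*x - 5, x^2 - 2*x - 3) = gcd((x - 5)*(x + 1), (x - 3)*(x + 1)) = x + 1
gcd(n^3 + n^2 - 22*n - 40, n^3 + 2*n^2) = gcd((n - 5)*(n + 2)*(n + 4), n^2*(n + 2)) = n + 2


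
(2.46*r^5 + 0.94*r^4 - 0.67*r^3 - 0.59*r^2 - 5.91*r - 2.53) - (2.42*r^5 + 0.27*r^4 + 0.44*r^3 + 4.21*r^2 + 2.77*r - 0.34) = 0.04*r^5 + 0.67*r^4 - 1.11*r^3 - 4.8*r^2 - 8.68*r - 2.19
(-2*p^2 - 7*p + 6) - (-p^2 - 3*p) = -p^2 - 4*p + 6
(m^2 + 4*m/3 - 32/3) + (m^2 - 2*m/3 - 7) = 2*m^2 + 2*m/3 - 53/3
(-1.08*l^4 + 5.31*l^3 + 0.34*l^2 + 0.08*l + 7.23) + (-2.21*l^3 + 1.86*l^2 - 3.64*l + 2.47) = -1.08*l^4 + 3.1*l^3 + 2.2*l^2 - 3.56*l + 9.7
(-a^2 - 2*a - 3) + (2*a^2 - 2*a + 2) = a^2 - 4*a - 1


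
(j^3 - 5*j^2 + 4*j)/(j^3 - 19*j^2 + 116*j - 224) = j*(j - 1)/(j^2 - 15*j + 56)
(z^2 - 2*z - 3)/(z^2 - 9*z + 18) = (z + 1)/(z - 6)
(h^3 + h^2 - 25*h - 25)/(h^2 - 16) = (h^3 + h^2 - 25*h - 25)/(h^2 - 16)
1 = 1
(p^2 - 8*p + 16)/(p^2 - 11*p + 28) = (p - 4)/(p - 7)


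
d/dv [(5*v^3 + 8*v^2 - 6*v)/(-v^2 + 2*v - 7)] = (-5*v^4 + 20*v^3 - 95*v^2 - 112*v + 42)/(v^4 - 4*v^3 + 18*v^2 - 28*v + 49)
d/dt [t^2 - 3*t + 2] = 2*t - 3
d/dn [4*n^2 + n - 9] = 8*n + 1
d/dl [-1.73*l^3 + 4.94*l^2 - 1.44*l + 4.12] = -5.19*l^2 + 9.88*l - 1.44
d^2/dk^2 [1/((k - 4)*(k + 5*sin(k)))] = (5*(k - 4)^2*(k + 5*sin(k))*sin(k) + 2*(k - 4)^2*(5*cos(k) + 1)^2 + 2*(k + 5*sin(k))^2 + (k + 5*sin(k))*(2*k - 8)*(5*cos(k) + 1))/((k - 4)^3*(k + 5*sin(k))^3)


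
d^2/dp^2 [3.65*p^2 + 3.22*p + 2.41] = 7.30000000000000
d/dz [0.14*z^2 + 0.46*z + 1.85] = 0.28*z + 0.46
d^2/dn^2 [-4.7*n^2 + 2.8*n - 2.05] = -9.40000000000000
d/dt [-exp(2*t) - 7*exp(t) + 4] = (-2*exp(t) - 7)*exp(t)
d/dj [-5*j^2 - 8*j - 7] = -10*j - 8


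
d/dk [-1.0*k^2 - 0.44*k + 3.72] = -2.0*k - 0.44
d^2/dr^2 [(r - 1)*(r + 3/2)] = 2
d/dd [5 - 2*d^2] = -4*d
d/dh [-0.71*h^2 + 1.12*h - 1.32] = 1.12 - 1.42*h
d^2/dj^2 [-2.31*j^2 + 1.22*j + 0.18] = -4.62000000000000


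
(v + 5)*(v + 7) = v^2 + 12*v + 35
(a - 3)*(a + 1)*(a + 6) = a^3 + 4*a^2 - 15*a - 18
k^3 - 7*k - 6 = (k - 3)*(k + 1)*(k + 2)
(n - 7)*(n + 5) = n^2 - 2*n - 35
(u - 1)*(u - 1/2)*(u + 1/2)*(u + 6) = u^4 + 5*u^3 - 25*u^2/4 - 5*u/4 + 3/2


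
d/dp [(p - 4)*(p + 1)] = 2*p - 3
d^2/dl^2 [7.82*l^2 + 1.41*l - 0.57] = 15.6400000000000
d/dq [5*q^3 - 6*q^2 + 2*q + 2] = 15*q^2 - 12*q + 2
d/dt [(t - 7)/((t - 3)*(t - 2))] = (-t^2 + 14*t - 29)/(t^4 - 10*t^3 + 37*t^2 - 60*t + 36)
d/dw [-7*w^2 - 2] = -14*w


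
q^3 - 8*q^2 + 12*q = q*(q - 6)*(q - 2)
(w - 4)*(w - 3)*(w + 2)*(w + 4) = w^4 - w^3 - 22*w^2 + 16*w + 96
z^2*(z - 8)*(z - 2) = z^4 - 10*z^3 + 16*z^2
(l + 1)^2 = l^2 + 2*l + 1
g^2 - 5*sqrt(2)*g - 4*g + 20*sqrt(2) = (g - 4)*(g - 5*sqrt(2))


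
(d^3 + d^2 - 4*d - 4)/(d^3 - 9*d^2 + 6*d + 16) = (d + 2)/(d - 8)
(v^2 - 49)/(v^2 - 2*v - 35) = (v + 7)/(v + 5)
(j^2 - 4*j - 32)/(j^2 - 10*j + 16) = (j + 4)/(j - 2)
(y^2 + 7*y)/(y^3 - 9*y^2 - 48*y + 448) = y/(y^2 - 16*y + 64)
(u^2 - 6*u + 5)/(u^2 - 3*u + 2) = (u - 5)/(u - 2)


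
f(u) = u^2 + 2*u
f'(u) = 2*u + 2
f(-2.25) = 0.56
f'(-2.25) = -2.50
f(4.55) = 29.80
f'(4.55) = 11.10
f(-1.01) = -1.00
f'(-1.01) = -0.02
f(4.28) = 26.88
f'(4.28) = 10.56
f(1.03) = 3.12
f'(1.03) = 4.06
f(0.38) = 0.90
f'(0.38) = 2.76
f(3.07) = 15.56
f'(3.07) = 8.14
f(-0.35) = -0.58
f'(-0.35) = 1.30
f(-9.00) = 63.00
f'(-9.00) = -16.00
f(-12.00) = 120.00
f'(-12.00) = -22.00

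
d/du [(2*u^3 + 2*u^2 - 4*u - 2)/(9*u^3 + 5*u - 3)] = 2*(-9*u^4 + 46*u^3 + 23*u^2 - 6*u + 11)/(81*u^6 + 90*u^4 - 54*u^3 + 25*u^2 - 30*u + 9)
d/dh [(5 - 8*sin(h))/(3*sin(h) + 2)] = -31*cos(h)/(3*sin(h) + 2)^2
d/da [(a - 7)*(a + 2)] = 2*a - 5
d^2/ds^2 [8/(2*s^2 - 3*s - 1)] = 16*(4*s^2 - 6*s - (4*s - 3)^2 - 2)/(-2*s^2 + 3*s + 1)^3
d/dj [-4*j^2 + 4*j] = 4 - 8*j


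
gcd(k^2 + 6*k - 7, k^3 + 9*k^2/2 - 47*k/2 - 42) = k + 7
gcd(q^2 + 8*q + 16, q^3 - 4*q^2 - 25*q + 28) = q + 4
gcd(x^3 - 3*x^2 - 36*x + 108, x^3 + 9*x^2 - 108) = x^2 + 3*x - 18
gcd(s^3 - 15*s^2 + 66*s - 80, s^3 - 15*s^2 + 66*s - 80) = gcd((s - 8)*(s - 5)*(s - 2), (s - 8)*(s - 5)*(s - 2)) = s^3 - 15*s^2 + 66*s - 80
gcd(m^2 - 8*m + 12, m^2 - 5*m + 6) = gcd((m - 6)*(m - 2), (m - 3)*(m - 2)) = m - 2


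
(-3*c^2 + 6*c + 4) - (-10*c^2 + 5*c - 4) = 7*c^2 + c + 8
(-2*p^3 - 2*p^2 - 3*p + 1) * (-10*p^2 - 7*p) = 20*p^5 + 34*p^4 + 44*p^3 + 11*p^2 - 7*p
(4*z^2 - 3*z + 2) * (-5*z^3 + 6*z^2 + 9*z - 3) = -20*z^5 + 39*z^4 + 8*z^3 - 27*z^2 + 27*z - 6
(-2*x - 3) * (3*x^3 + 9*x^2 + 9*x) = -6*x^4 - 27*x^3 - 45*x^2 - 27*x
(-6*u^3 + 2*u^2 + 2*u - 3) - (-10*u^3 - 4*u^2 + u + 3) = 4*u^3 + 6*u^2 + u - 6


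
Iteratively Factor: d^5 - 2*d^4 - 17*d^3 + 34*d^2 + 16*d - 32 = (d - 4)*(d^4 + 2*d^3 - 9*d^2 - 2*d + 8) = (d - 4)*(d - 2)*(d^3 + 4*d^2 - d - 4) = (d - 4)*(d - 2)*(d + 4)*(d^2 - 1) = (d - 4)*(d - 2)*(d - 1)*(d + 4)*(d + 1)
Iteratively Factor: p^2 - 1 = (p + 1)*(p - 1)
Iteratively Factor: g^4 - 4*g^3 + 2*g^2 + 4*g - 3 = (g + 1)*(g^3 - 5*g^2 + 7*g - 3) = (g - 1)*(g + 1)*(g^2 - 4*g + 3) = (g - 1)^2*(g + 1)*(g - 3)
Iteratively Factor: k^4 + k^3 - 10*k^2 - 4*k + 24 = (k - 2)*(k^3 + 3*k^2 - 4*k - 12) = (k - 2)*(k + 2)*(k^2 + k - 6) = (k - 2)*(k + 2)*(k + 3)*(k - 2)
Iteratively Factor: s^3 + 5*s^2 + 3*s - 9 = (s - 1)*(s^2 + 6*s + 9) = (s - 1)*(s + 3)*(s + 3)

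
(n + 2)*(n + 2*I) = n^2 + 2*n + 2*I*n + 4*I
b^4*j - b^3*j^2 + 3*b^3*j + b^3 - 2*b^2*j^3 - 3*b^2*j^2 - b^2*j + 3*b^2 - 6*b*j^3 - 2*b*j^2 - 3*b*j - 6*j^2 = (b + 3)*(b - 2*j)*(b + j)*(b*j + 1)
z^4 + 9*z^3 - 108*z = z*(z - 3)*(z + 6)^2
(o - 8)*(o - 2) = o^2 - 10*o + 16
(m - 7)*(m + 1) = m^2 - 6*m - 7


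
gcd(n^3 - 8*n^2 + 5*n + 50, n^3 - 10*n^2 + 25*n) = n^2 - 10*n + 25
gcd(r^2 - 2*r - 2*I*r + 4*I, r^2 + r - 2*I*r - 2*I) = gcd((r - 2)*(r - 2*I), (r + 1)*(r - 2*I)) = r - 2*I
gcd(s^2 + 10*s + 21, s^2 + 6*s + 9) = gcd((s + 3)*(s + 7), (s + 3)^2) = s + 3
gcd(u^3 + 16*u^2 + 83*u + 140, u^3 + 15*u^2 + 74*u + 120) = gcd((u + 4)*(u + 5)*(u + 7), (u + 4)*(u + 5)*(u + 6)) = u^2 + 9*u + 20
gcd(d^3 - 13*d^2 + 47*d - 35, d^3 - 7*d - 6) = 1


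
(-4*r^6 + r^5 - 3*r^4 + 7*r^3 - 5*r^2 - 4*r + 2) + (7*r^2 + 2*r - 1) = -4*r^6 + r^5 - 3*r^4 + 7*r^3 + 2*r^2 - 2*r + 1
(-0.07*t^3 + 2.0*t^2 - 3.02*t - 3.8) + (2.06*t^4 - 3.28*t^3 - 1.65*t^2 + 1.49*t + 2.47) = 2.06*t^4 - 3.35*t^3 + 0.35*t^2 - 1.53*t - 1.33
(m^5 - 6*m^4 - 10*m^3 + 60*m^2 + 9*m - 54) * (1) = m^5 - 6*m^4 - 10*m^3 + 60*m^2 + 9*m - 54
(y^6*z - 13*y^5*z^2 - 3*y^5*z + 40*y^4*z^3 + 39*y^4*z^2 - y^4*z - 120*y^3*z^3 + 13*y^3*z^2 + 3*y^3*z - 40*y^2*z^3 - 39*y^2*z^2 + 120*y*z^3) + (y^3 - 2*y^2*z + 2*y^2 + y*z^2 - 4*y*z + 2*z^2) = y^6*z - 13*y^5*z^2 - 3*y^5*z + 40*y^4*z^3 + 39*y^4*z^2 - y^4*z - 120*y^3*z^3 + 13*y^3*z^2 + 3*y^3*z + y^3 - 40*y^2*z^3 - 39*y^2*z^2 - 2*y^2*z + 2*y^2 + 120*y*z^3 + y*z^2 - 4*y*z + 2*z^2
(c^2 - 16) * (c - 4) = c^3 - 4*c^2 - 16*c + 64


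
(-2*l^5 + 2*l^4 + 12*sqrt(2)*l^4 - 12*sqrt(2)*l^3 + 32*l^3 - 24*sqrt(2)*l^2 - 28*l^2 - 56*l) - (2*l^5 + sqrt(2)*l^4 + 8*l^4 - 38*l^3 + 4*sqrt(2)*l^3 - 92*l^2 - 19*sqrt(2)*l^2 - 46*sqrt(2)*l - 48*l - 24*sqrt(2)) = -4*l^5 - 6*l^4 + 11*sqrt(2)*l^4 - 16*sqrt(2)*l^3 + 70*l^3 - 5*sqrt(2)*l^2 + 64*l^2 - 8*l + 46*sqrt(2)*l + 24*sqrt(2)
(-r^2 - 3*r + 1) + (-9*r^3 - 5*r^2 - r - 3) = -9*r^3 - 6*r^2 - 4*r - 2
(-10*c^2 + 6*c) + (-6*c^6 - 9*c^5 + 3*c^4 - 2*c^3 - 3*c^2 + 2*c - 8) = -6*c^6 - 9*c^5 + 3*c^4 - 2*c^3 - 13*c^2 + 8*c - 8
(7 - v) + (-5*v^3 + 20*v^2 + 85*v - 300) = -5*v^3 + 20*v^2 + 84*v - 293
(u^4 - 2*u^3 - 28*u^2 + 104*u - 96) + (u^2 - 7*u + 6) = u^4 - 2*u^3 - 27*u^2 + 97*u - 90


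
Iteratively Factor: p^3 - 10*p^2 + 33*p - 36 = (p - 4)*(p^2 - 6*p + 9) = (p - 4)*(p - 3)*(p - 3)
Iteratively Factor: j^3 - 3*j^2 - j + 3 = (j - 1)*(j^2 - 2*j - 3) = (j - 1)*(j + 1)*(j - 3)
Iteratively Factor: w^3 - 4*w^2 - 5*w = (w - 5)*(w^2 + w) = w*(w - 5)*(w + 1)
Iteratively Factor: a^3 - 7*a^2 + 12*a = (a - 3)*(a^2 - 4*a) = a*(a - 3)*(a - 4)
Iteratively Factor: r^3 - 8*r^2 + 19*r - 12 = (r - 3)*(r^2 - 5*r + 4) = (r - 3)*(r - 1)*(r - 4)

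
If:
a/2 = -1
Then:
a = -2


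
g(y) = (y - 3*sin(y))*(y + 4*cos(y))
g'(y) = (1 - 4*sin(y))*(y - 3*sin(y)) + (1 - 3*cos(y))*(y + 4*cos(y)) = -(y - 3*sin(y))*(4*sin(y) - 1) - (y + 4*cos(y))*(3*cos(y) - 1)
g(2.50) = -0.50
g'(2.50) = -3.38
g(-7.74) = 34.67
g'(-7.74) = -28.47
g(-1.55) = -2.13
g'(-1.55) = 5.87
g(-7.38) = 26.16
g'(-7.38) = -19.43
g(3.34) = -2.29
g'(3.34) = 4.74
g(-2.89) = 14.50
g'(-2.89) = -30.69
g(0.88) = -4.91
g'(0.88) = -0.14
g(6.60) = 58.93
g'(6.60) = -20.64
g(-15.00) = 235.39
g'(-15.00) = -106.14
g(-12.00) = 117.38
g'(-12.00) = 28.81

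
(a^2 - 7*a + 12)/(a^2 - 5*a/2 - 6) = 2*(a - 3)/(2*a + 3)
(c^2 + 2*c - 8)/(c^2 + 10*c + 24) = (c - 2)/(c + 6)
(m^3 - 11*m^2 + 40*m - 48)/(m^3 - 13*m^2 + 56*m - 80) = (m - 3)/(m - 5)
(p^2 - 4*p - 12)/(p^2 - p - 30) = (p + 2)/(p + 5)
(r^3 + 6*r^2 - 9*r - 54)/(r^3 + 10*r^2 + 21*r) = (r^2 + 3*r - 18)/(r*(r + 7))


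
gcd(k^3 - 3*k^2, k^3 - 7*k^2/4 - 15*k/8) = k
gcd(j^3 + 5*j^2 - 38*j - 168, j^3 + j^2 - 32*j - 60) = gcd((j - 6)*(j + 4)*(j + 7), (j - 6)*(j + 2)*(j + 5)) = j - 6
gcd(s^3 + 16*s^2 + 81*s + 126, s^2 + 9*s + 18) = s^2 + 9*s + 18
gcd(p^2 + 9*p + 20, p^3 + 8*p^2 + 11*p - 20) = p^2 + 9*p + 20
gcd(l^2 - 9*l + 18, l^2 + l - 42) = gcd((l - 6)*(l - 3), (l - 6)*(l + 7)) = l - 6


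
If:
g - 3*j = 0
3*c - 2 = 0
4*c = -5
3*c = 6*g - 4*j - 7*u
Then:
No Solution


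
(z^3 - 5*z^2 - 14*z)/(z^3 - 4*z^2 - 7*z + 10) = z*(z - 7)/(z^2 - 6*z + 5)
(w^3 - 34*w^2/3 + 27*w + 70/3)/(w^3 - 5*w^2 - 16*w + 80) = (3*w^2 - 19*w - 14)/(3*(w^2 - 16))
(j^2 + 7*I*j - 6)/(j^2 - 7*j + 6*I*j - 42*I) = (j + I)/(j - 7)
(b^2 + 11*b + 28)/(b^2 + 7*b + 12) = (b + 7)/(b + 3)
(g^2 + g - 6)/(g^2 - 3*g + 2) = (g + 3)/(g - 1)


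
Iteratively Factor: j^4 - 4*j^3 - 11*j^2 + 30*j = (j)*(j^3 - 4*j^2 - 11*j + 30) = j*(j - 2)*(j^2 - 2*j - 15) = j*(j - 5)*(j - 2)*(j + 3)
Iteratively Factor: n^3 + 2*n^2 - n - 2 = (n - 1)*(n^2 + 3*n + 2) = (n - 1)*(n + 2)*(n + 1)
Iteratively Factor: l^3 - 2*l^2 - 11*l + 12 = (l - 1)*(l^2 - l - 12) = (l - 4)*(l - 1)*(l + 3)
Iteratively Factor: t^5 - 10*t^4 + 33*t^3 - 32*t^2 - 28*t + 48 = (t - 2)*(t^4 - 8*t^3 + 17*t^2 + 2*t - 24) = (t - 2)*(t + 1)*(t^3 - 9*t^2 + 26*t - 24) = (t - 3)*(t - 2)*(t + 1)*(t^2 - 6*t + 8) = (t - 4)*(t - 3)*(t - 2)*(t + 1)*(t - 2)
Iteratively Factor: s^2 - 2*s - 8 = (s + 2)*(s - 4)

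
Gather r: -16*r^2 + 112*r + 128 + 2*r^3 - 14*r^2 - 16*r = 2*r^3 - 30*r^2 + 96*r + 128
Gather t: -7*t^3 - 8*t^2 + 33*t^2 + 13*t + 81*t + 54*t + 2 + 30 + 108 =-7*t^3 + 25*t^2 + 148*t + 140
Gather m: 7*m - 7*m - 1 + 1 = 0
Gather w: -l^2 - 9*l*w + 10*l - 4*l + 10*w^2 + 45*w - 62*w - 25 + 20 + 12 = -l^2 + 6*l + 10*w^2 + w*(-9*l - 17) + 7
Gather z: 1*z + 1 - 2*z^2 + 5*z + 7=-2*z^2 + 6*z + 8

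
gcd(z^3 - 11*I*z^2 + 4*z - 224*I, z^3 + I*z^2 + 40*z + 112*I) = z^2 - 3*I*z + 28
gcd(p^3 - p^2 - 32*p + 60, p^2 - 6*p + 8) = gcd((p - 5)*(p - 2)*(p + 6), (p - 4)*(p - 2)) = p - 2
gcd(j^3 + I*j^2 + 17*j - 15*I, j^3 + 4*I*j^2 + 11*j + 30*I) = j^2 + 2*I*j + 15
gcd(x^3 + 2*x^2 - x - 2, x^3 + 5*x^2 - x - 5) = x^2 - 1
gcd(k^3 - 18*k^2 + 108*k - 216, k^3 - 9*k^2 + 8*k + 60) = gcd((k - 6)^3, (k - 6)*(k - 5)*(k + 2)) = k - 6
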